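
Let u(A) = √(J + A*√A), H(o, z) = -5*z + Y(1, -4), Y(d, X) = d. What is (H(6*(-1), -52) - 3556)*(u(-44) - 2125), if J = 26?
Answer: 7001875 - 3295*√(26 - 88*I*√11) ≈ 6.9603e+6 + 38073.0*I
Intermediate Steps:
H(o, z) = 1 - 5*z (H(o, z) = -5*z + 1 = 1 - 5*z)
u(A) = √(26 + A^(3/2)) (u(A) = √(26 + A*√A) = √(26 + A^(3/2)))
(H(6*(-1), -52) - 3556)*(u(-44) - 2125) = ((1 - 5*(-52)) - 3556)*(√(26 + (-44)^(3/2)) - 2125) = ((1 + 260) - 3556)*(√(26 - 88*I*√11) - 2125) = (261 - 3556)*(-2125 + √(26 - 88*I*√11)) = -3295*(-2125 + √(26 - 88*I*√11)) = 7001875 - 3295*√(26 - 88*I*√11)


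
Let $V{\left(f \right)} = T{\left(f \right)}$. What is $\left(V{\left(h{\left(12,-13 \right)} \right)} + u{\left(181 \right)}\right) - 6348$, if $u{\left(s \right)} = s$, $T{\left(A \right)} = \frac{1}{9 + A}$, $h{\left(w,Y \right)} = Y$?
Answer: $- \frac{24669}{4} \approx -6167.3$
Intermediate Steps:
$V{\left(f \right)} = \frac{1}{9 + f}$
$\left(V{\left(h{\left(12,-13 \right)} \right)} + u{\left(181 \right)}\right) - 6348 = \left(\frac{1}{9 - 13} + 181\right) - 6348 = \left(\frac{1}{-4} + 181\right) - 6348 = \left(- \frac{1}{4} + 181\right) - 6348 = \frac{723}{4} - 6348 = - \frac{24669}{4}$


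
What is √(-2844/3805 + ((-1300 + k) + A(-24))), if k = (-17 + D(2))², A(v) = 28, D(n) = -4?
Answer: I*√12042060195/3805 ≈ 28.84*I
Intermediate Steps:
k = 441 (k = (-17 - 4)² = (-21)² = 441)
√(-2844/3805 + ((-1300 + k) + A(-24))) = √(-2844/3805 + ((-1300 + 441) + 28)) = √(-2844*1/3805 + (-859 + 28)) = √(-2844/3805 - 831) = √(-3164799/3805) = I*√12042060195/3805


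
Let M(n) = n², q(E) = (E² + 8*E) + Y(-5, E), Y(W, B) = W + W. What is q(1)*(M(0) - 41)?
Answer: 41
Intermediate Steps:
Y(W, B) = 2*W
q(E) = -10 + E² + 8*E (q(E) = (E² + 8*E) + 2*(-5) = (E² + 8*E) - 10 = -10 + E² + 8*E)
q(1)*(M(0) - 41) = (-10 + 1² + 8*1)*(0² - 41) = (-10 + 1 + 8)*(0 - 41) = -1*(-41) = 41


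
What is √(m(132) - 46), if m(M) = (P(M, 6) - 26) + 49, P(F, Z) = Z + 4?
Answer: I*√13 ≈ 3.6056*I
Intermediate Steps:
P(F, Z) = 4 + Z
m(M) = 33 (m(M) = ((4 + 6) - 26) + 49 = (10 - 26) + 49 = -16 + 49 = 33)
√(m(132) - 46) = √(33 - 46) = √(-13) = I*√13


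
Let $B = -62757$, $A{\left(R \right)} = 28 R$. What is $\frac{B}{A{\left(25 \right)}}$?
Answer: $- \frac{62757}{700} \approx -89.653$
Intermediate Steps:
$\frac{B}{A{\left(25 \right)}} = - \frac{62757}{28 \cdot 25} = - \frac{62757}{700}$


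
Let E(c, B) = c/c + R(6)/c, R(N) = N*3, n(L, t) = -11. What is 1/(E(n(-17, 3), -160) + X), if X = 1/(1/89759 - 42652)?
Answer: -42112409537/26799793418 ≈ -1.5714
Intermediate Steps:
R(N) = 3*N
E(c, B) = 1 + 18/c (E(c, B) = c/c + (3*6)/c = 1 + 18/c)
X = -89759/3828400867 (X = 1/(1/89759 - 42652) = 1/(-3828400867/89759) = -89759/3828400867 ≈ -2.3446e-5)
1/(E(n(-17, 3), -160) + X) = 1/((18 - 11)/(-11) - 89759/3828400867) = 1/(-1/11*7 - 89759/3828400867) = 1/(-7/11 - 89759/3828400867) = 1/(-26799793418/42112409537) = -42112409537/26799793418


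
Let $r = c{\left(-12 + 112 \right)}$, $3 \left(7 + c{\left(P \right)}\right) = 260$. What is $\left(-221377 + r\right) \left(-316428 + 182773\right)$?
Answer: $\frac{88732485260}{3} \approx 2.9578 \cdot 10^{10}$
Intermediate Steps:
$c{\left(P \right)} = \frac{239}{3}$ ($c{\left(P \right)} = -7 + \frac{1}{3} \cdot 260 = -7 + \frac{260}{3} = \frac{239}{3}$)
$r = \frac{239}{3} \approx 79.667$
$\left(-221377 + r\right) \left(-316428 + 182773\right) = \left(-221377 + \frac{239}{3}\right) \left(-316428 + 182773\right) = \left(- \frac{663892}{3}\right) \left(-133655\right) = \frac{88732485260}{3}$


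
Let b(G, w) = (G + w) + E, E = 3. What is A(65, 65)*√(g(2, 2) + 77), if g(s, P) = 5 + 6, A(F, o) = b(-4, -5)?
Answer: -12*√22 ≈ -56.285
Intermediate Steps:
b(G, w) = 3 + G + w (b(G, w) = (G + w) + 3 = 3 + G + w)
A(F, o) = -6 (A(F, o) = 3 - 4 - 5 = -6)
g(s, P) = 11
A(65, 65)*√(g(2, 2) + 77) = -6*√(11 + 77) = -12*√22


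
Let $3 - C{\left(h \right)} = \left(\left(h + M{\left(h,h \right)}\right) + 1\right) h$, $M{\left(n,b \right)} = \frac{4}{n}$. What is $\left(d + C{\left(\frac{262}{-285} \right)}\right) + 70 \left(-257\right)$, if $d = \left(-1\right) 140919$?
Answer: $- \frac{12907458724}{81225} \approx -1.5891 \cdot 10^{5}$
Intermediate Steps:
$d = -140919$
$C{\left(h \right)} = 3 - h \left(1 + h + \frac{4}{h}\right)$ ($C{\left(h \right)} = 3 - \left(\left(h + \frac{4}{h}\right) + 1\right) h = 3 - \left(1 + h + \frac{4}{h}\right) h = 3 - h \left(1 + h + \frac{4}{h}\right)$)
$\left(d + C{\left(\frac{262}{-285} \right)}\right) + 70 \left(-257\right) = \left(-140919 - \left(1 - \frac{262}{285} + \left(\frac{262}{-285}\right)^{2}\right)\right) + 70 \left(-257\right) = \left(-140919 - \left(1 - \frac{262}{285} + \left(262 \left(- \frac{1}{285}\right)\right)^{2}\right)\right) - 17990 = \left(-140919 - \frac{75199}{81225}\right) - 17990 = - \frac{11446220974}{81225} - 17990 = - \frac{12907458724}{81225}$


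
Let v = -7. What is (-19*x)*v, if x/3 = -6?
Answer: -2394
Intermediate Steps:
x = -18 (x = 3*(-6) = -18)
(-19*x)*v = -19*(-18)*(-7) = 342*(-7) = -2394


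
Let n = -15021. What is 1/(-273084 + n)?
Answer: -1/288105 ≈ -3.4710e-6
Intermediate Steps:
1/(-273084 + n) = 1/(-273084 - 15021) = 1/(-288105) = -1/288105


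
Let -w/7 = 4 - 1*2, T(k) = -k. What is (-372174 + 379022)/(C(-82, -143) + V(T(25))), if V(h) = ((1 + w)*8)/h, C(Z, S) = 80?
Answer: 21400/263 ≈ 81.369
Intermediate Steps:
w = -14 (w = -7*(4 - 1*2) = -7*(4 - 2) = -7*2 = -14)
V(h) = -104/h (V(h) = ((1 - 14)*8)/h = (-13*8)/h = -104/h)
(-372174 + 379022)/(C(-82, -143) + V(T(25))) = (-372174 + 379022)/(80 - 104/((-1*25))) = 6848/(80 - 104/(-25)) = 6848/(80 - 104*(-1/25)) = 6848/(80 + 104/25) = 6848/(2104/25) = 6848*(25/2104) = 21400/263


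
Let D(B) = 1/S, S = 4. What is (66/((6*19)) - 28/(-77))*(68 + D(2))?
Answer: 53781/836 ≈ 64.331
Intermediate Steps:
D(B) = ¼ (D(B) = 1/4 = ¼)
(66/((6*19)) - 28/(-77))*(68 + D(2)) = (66/((6*19)) - 28/(-77))*(68 + ¼) = (66/114 - 28*(-1/77))*(273/4) = (66*(1/114) + 4/11)*(273/4) = (11/19 + 4/11)*(273/4) = (197/209)*(273/4) = 53781/836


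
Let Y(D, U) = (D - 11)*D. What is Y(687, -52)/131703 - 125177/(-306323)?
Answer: 4070417013/1034452771 ≈ 3.9348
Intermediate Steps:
Y(D, U) = D*(-11 + D) (Y(D, U) = (-11 + D)*D = D*(-11 + D))
Y(687, -52)/131703 - 125177/(-306323) = (687*(-11 + 687))/131703 - 125177/(-306323) = (687*676)*(1/131703) - 125177*(-1/306323) = 464412*(1/131703) + 125177/306323 = 11908/3377 + 125177/306323 = 4070417013/1034452771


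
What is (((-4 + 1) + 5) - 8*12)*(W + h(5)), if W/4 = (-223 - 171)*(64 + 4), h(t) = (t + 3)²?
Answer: 10067776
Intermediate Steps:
h(t) = (3 + t)²
W = -107168 (W = 4*((-223 - 171)*(64 + 4)) = 4*(-394*68) = 4*(-26792) = -107168)
(((-4 + 1) + 5) - 8*12)*(W + h(5)) = (((-4 + 1) + 5) - 8*12)*(-107168 + (3 + 5)²) = ((-3 + 5) - 96)*(-107168 + 8²) = (2 - 96)*(-107168 + 64) = -94*(-107104) = 10067776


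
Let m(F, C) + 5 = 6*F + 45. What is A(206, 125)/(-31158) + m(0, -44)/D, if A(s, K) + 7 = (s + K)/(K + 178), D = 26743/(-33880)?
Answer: -6397112287415/126238646691 ≈ -50.675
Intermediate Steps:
D = -26743/33880 (D = 26743*(-1/33880) = -26743/33880 ≈ -0.78934)
A(s, K) = -7 + (K + s)/(178 + K) (A(s, K) = -7 + (s + K)/(K + 178) = -7 + (K + s)/(178 + K))
m(F, C) = 40 + 6*F (m(F, C) = -5 + (6*F + 45) = -5 + (45 + 6*F) = 40 + 6*F)
A(206, 125)/(-31158) + m(0, -44)/D = ((-1246 + 206 - 6*125)/(178 + 125))/(-31158) + (40 + 6*0)/(-26743/33880) = ((-1246 + 206 - 750)/303)*(-1/31158) + (40 + 0)*(-33880/26743) = ((1/303)*(-1790))*(-1/31158) + 40*(-33880/26743) = -1790/303*(-1/31158) - 1355200/26743 = 895/4720437 - 1355200/26743 = -6397112287415/126238646691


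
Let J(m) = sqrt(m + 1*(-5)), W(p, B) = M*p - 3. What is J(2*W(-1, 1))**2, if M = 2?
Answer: -15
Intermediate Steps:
W(p, B) = -3 + 2*p (W(p, B) = 2*p - 3 = -3 + 2*p)
J(m) = sqrt(-5 + m) (J(m) = sqrt(m - 5) = sqrt(-5 + m))
J(2*W(-1, 1))**2 = (sqrt(-5 + 2*(-3 + 2*(-1))))**2 = (sqrt(-5 + 2*(-3 - 2)))**2 = (sqrt(-5 + 2*(-5)))**2 = (sqrt(-5 - 10))**2 = (sqrt(-15))**2 = (I*sqrt(15))**2 = -15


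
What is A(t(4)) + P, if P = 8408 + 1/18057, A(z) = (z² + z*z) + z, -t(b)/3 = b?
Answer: 156806989/18057 ≈ 8684.0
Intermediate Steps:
t(b) = -3*b
A(z) = z + 2*z² (A(z) = (z² + z²) + z = 2*z² + z = z + 2*z²)
P = 151823257/18057 (P = 8408 + 1/18057 = 151823257/18057 ≈ 8408.0)
A(t(4)) + P = (-3*4)*(1 + 2*(-3*4)) + 151823257/18057 = -12*(1 + 2*(-12)) + 151823257/18057 = -12*(1 - 24) + 151823257/18057 = -12*(-23) + 151823257/18057 = 276 + 151823257/18057 = 156806989/18057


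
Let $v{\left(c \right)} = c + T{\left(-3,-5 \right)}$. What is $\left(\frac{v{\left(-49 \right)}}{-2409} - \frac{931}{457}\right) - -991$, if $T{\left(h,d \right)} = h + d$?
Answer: $\frac{362929351}{366971} \approx 988.99$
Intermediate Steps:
$T{\left(h,d \right)} = d + h$
$v{\left(c \right)} = -8 + c$ ($v{\left(c \right)} = c - 8 = -8 + c$)
$\left(\frac{v{\left(-49 \right)}}{-2409} - \frac{931}{457}\right) - -991 = \left(\frac{-8 - 49}{-2409} - \frac{931}{457}\right) - -991 = \left(\left(-57\right) \left(- \frac{1}{2409}\right) - \frac{931}{457}\right) + 991 = \left(\frac{19}{803} - \frac{931}{457}\right) + 991 = - \frac{738910}{366971} + 991 = \frac{362929351}{366971}$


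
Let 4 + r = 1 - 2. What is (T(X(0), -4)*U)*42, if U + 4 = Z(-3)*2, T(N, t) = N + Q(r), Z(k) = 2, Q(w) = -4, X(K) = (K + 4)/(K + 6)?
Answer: 0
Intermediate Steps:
r = -5 (r = -4 + (1 - 2) = -4 - 1 = -5)
X(K) = (4 + K)/(6 + K)
T(N, t) = -4 + N (T(N, t) = N - 4 = -4 + N)
U = 0 (U = -4 + 2*2 = -4 + 4 = 0)
(T(X(0), -4)*U)*42 = ((-4 + (4 + 0)/(6 + 0))*0)*42 = ((-4 + 4/6)*0)*42 = ((-4 + (⅙)*4)*0)*42 = ((-4 + ⅔)*0)*42 = -10/3*0*42 = 0*42 = 0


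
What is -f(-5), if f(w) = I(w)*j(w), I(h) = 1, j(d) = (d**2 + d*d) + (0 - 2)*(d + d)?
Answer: -70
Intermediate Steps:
j(d) = -4*d + 2*d**2 (j(d) = (d**2 + d**2) - 4*d = 2*d**2 - 4*d = -4*d + 2*d**2)
f(w) = 2*w*(-2 + w) (f(w) = 1*(2*w*(-2 + w)) = 2*w*(-2 + w))
-f(-5) = -2*(-5)*(-2 - 5) = -2*(-5)*(-7) = -1*70 = -70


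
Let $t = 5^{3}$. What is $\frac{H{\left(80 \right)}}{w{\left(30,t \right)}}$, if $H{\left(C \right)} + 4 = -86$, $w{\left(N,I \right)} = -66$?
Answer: $\frac{15}{11} \approx 1.3636$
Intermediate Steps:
$t = 125$
$H{\left(C \right)} = -90$ ($H{\left(C \right)} = -4 - 86 = -90$)
$\frac{H{\left(80 \right)}}{w{\left(30,t \right)}} = - \frac{90}{-66} = \left(-90\right) \left(- \frac{1}{66}\right) = \frac{15}{11}$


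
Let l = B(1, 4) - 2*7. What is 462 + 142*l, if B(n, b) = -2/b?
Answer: -1597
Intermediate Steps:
l = -29/2 (l = -2/4 - 2*7 = -2*¼ - 14 = -½ - 14 = -29/2 ≈ -14.500)
462 + 142*l = 462 + 142*(-29/2) = 462 - 2059 = -1597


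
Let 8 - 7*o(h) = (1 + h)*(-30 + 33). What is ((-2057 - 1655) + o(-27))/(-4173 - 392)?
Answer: 25898/31955 ≈ 0.81045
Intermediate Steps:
o(h) = 5/7 - 3*h/7 (o(h) = 8/7 - (1 + h)*(-30 + 33)/7 = 8/7 - (1 + h)*3/7 = 8/7 - (3 + 3*h)/7 = 8/7 + (-3/7 - 3*h/7) = 5/7 - 3*h/7)
((-2057 - 1655) + o(-27))/(-4173 - 392) = ((-2057 - 1655) + (5/7 - 3/7*(-27)))/(-4173 - 392) = (-3712 + (5/7 + 81/7))/(-4565) = (-3712 + 86/7)*(-1/4565) = -25898/7*(-1/4565) = 25898/31955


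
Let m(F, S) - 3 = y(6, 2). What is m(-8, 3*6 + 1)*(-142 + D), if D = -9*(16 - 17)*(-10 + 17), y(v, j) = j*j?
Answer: -553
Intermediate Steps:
y(v, j) = j²
m(F, S) = 7 (m(F, S) = 3 + 2² = 3 + 4 = 7)
D = 63 (D = -(-9)*7 = -9*(-7) = 63)
m(-8, 3*6 + 1)*(-142 + D) = 7*(-142 + 63) = 7*(-79) = -553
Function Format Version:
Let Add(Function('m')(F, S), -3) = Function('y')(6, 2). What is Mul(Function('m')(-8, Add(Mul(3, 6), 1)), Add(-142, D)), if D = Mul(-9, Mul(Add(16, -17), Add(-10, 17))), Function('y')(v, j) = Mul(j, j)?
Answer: -553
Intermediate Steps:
Function('y')(v, j) = Pow(j, 2)
Function('m')(F, S) = 7 (Function('m')(F, S) = Add(3, Pow(2, 2)) = Add(3, 4) = 7)
D = 63 (D = Mul(-9, Mul(-1, 7)) = Mul(-9, -7) = 63)
Mul(Function('m')(-8, Add(Mul(3, 6), 1)), Add(-142, D)) = Mul(7, Add(-142, 63)) = Mul(7, -79) = -553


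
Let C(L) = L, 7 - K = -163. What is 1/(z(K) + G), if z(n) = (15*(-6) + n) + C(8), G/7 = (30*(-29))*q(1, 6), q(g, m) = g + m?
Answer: -1/42542 ≈ -2.3506e-5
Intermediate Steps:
K = 170 (K = 7 - 1*(-163) = 7 + 163 = 170)
G = -42630 (G = 7*((30*(-29))*(1 + 6)) = 7*(-870*7) = 7*(-6090) = -42630)
z(n) = -82 + n (z(n) = (15*(-6) + n) + 8 = (-90 + n) + 8 = -82 + n)
1/(z(K) + G) = 1/((-82 + 170) - 42630) = 1/(88 - 42630) = 1/(-42542) = -1/42542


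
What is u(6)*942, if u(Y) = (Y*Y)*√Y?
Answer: 33912*√6 ≈ 83067.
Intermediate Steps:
u(Y) = Y^(5/2) (u(Y) = Y²*√Y = Y^(5/2))
u(6)*942 = 6^(5/2)*942 = (36*√6)*942 = 33912*√6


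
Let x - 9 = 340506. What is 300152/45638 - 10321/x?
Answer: 50867614241/7770211785 ≈ 6.5465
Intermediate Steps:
x = 340515 (x = 9 + 340506 = 340515)
300152/45638 - 10321/x = 300152/45638 - 10321/340515 = 300152*(1/45638) - 10321*1/340515 = 150076/22819 - 10321/340515 = 50867614241/7770211785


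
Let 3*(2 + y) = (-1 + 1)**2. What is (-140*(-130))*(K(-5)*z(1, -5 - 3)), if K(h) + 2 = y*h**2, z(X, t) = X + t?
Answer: 6624800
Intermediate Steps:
y = -2 (y = -2 + (-1 + 1)**2/3 = -2 + (1/3)*0**2 = -2 + (1/3)*0 = -2 + 0 = -2)
K(h) = -2 - 2*h**2
(-140*(-130))*(K(-5)*z(1, -5 - 3)) = (-140*(-130))*((-2 - 2*(-5)**2)*(1 + (-5 - 3))) = 18200*((-2 - 2*25)*(1 - 8)) = 18200*((-2 - 50)*(-7)) = 18200*(-52*(-7)) = 18200*364 = 6624800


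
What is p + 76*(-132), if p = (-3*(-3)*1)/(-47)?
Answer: -471513/47 ≈ -10032.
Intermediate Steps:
p = -9/47 (p = (9*1)*(-1/47) = 9*(-1/47) = -9/47 ≈ -0.19149)
p + 76*(-132) = -9/47 + 76*(-132) = -9/47 - 10032 = -471513/47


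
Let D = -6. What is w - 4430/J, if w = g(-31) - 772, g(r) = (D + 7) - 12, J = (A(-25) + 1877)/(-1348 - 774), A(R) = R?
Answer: 1987586/463 ≈ 4292.8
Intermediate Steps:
J = -926/1061 (J = (-25 + 1877)/(-1348 - 774) = 1852/(-2122) = 1852*(-1/2122) = -926/1061 ≈ -0.87276)
g(r) = -11 (g(r) = (-6 + 7) - 12 = 1 - 12 = -11)
w = -783 (w = -11 - 772 = -783)
w - 4430/J = -783 - 4430/(-926/1061) = -783 - 4430*(-1061/926) = -783 + 2350115/463 = 1987586/463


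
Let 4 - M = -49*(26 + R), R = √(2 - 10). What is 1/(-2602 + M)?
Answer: -331/443046 - 49*I*√2/886092 ≈ -0.0007471 - 7.8205e-5*I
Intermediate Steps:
R = 2*I*√2 (R = √(-8) = 2*I*√2 ≈ 2.8284*I)
M = 1278 + 98*I*√2 (M = 4 - (-49)*(26 + 2*I*√2) = 4 - (-1274 - 98*I*√2) = 4 + (1274 + 98*I*√2) = 1278 + 98*I*√2 ≈ 1278.0 + 138.59*I)
1/(-2602 + M) = 1/(-2602 + (1278 + 98*I*√2)) = 1/(-1324 + 98*I*√2)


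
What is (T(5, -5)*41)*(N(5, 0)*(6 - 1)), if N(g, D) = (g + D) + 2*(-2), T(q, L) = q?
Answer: 1025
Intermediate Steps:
N(g, D) = -4 + D + g (N(g, D) = (D + g) - 4 = -4 + D + g)
(T(5, -5)*41)*(N(5, 0)*(6 - 1)) = (5*41)*((-4 + 0 + 5)*(6 - 1)) = 205*(1*5) = 205*5 = 1025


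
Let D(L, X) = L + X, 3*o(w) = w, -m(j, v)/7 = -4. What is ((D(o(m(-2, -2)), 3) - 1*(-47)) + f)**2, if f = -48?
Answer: 1156/9 ≈ 128.44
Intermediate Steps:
m(j, v) = 28 (m(j, v) = -7*(-4) = 28)
o(w) = w/3
((D(o(m(-2, -2)), 3) - 1*(-47)) + f)**2 = ((((1/3)*28 + 3) - 1*(-47)) - 48)**2 = (((28/3 + 3) + 47) - 48)**2 = ((37/3 + 47) - 48)**2 = (178/3 - 48)**2 = (34/3)**2 = 1156/9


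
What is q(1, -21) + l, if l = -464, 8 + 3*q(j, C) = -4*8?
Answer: -1432/3 ≈ -477.33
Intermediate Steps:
q(j, C) = -40/3 (q(j, C) = -8/3 + (-4*8)/3 = -8/3 + (⅓)*(-32) = -8/3 - 32/3 = -40/3)
q(1, -21) + l = -40/3 - 464 = -1432/3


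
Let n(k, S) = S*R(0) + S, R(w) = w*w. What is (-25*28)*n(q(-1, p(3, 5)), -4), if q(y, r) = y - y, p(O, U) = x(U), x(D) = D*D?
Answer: 2800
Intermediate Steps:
x(D) = D²
p(O, U) = U²
R(w) = w²
q(y, r) = 0
n(k, S) = S (n(k, S) = S*0² + S = S*0 + S = 0 + S = S)
(-25*28)*n(q(-1, p(3, 5)), -4) = -25*28*(-4) = -700*(-4) = 2800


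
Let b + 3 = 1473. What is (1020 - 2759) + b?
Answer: -269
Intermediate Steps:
b = 1470 (b = -3 + 1473 = 1470)
(1020 - 2759) + b = (1020 - 2759) + 1470 = -1739 + 1470 = -269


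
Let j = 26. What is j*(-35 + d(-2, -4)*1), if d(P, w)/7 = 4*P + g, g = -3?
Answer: -2912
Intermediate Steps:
d(P, w) = -21 + 28*P (d(P, w) = 7*(4*P - 3) = 7*(-3 + 4*P) = -21 + 28*P)
j*(-35 + d(-2, -4)*1) = 26*(-35 + (-21 + 28*(-2))*1) = 26*(-35 + (-21 - 56)*1) = 26*(-35 - 77*1) = 26*(-35 - 77) = 26*(-112) = -2912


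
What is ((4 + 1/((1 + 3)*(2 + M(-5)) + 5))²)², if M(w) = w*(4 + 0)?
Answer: 5082121521/20151121 ≈ 252.20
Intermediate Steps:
M(w) = 4*w (M(w) = w*4 = 4*w)
((4 + 1/((1 + 3)*(2 + M(-5)) + 5))²)² = ((4 + 1/((1 + 3)*(2 + 4*(-5)) + 5))²)² = ((4 + 1/(4*(2 - 20) + 5))²)² = ((4 + 1/(4*(-18) + 5))²)² = ((4 + 1/(-72 + 5))²)² = ((4 + 1/(-67))²)² = ((4 - 1/67)²)² = ((267/67)²)² = (71289/4489)² = 5082121521/20151121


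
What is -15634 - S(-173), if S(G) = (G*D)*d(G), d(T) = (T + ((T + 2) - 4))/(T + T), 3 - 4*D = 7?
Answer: -15808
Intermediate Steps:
D = -1 (D = ¾ - ¼*7 = ¾ - 7/4 = -1)
d(T) = (-2 + 2*T)/(2*T) (d(T) = (T + ((2 + T) - 4))/((2*T)) = (T + (-2 + T))*(1/(2*T)) = (-2 + 2*T)*(1/(2*T)) = (-2 + 2*T)/(2*T))
S(G) = 1 - G (S(G) = (G*(-1))*((-1 + G)/G) = (-G)*((-1 + G)/G) = 1 - G)
-15634 - S(-173) = -15634 - (1 - 1*(-173)) = -15634 - (1 + 173) = -15634 - 1*174 = -15634 - 174 = -15808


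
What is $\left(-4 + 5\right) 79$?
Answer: $79$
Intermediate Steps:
$\left(-4 + 5\right) 79 = 1 \cdot 79 = 79$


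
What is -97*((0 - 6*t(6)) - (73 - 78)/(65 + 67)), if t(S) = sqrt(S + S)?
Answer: -485/132 + 1164*sqrt(3) ≈ 2012.4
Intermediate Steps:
t(S) = sqrt(2)*sqrt(S) (t(S) = sqrt(2*S) = sqrt(2)*sqrt(S))
-97*((0 - 6*t(6)) - (73 - 78)/(65 + 67)) = -97*((0 - 6*sqrt(2)*sqrt(6)) - (73 - 78)/(65 + 67)) = -97*((0 - 12*sqrt(3)) - (-5)/132) = -97*(-12*sqrt(3) - 1*(-5/132)) = -97*(-12*sqrt(3) + 5/132) = -97*(5/132 - 12*sqrt(3)) = -485/132 + 1164*sqrt(3)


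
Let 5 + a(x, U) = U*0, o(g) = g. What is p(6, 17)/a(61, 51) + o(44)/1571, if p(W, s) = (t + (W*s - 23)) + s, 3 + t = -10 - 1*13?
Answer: -21950/1571 ≈ -13.972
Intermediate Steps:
t = -26 (t = -3 + (-10 - 1*13) = -3 + (-10 - 13) = -3 - 23 = -26)
p(W, s) = -49 + s + W*s (p(W, s) = (-26 + (W*s - 23)) + s = (-26 + (-23 + W*s)) + s = (-49 + W*s) + s = -49 + s + W*s)
a(x, U) = -5 (a(x, U) = -5 + U*0 = -5 + 0 = -5)
p(6, 17)/a(61, 51) + o(44)/1571 = (-49 + 17 + 6*17)/(-5) + 44/1571 = (-49 + 17 + 102)*(-1/5) + 44*(1/1571) = 70*(-1/5) + 44/1571 = -14 + 44/1571 = -21950/1571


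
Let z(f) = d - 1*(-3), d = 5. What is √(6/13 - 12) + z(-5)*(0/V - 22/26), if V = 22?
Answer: -88/13 + 5*I*√78/13 ≈ -6.7692 + 3.3968*I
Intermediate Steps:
z(f) = 8 (z(f) = 5 - 1*(-3) = 5 + 3 = 8)
√(6/13 - 12) + z(-5)*(0/V - 22/26) = √(6/13 - 12) + 8*(0/22 - 22/26) = √(6*(1/13) - 12) + 8*(0*(1/22) - 22*1/26) = √(6/13 - 12) + 8*(0 - 11/13) = √(-150/13) + 8*(-11/13) = 5*I*√78/13 - 88/13 = -88/13 + 5*I*√78/13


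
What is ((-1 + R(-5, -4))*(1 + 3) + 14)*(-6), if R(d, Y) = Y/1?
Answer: 36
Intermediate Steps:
R(d, Y) = Y (R(d, Y) = Y*1 = Y)
((-1 + R(-5, -4))*(1 + 3) + 14)*(-6) = ((-1 - 4)*(1 + 3) + 14)*(-6) = (-5*4 + 14)*(-6) = (-20 + 14)*(-6) = -6*(-6) = 36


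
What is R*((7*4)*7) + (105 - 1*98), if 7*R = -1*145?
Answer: -4053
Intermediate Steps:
R = -145/7 (R = (-1*145)/7 = (⅐)*(-145) = -145/7 ≈ -20.714)
R*((7*4)*7) + (105 - 1*98) = -145*7*4*7/7 + (105 - 1*98) = -580*7 + (105 - 98) = -145/7*196 + 7 = -4060 + 7 = -4053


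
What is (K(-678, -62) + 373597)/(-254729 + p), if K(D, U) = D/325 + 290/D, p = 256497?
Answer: 10290193127/48697350 ≈ 211.31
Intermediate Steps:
K(D, U) = 290/D + D/325 (K(D, U) = D*(1/325) + 290/D = D/325 + 290/D = 290/D + D/325)
(K(-678, -62) + 373597)/(-254729 + p) = ((290/(-678) + (1/325)*(-678)) + 373597)/(-254729 + 256497) = ((290*(-1/678) - 678/325) + 373597)/1768 = ((-145/339 - 678/325) + 373597)*(1/1768) = (-276967/110175 + 373597)*(1/1768) = (41160772508/110175)*(1/1768) = 10290193127/48697350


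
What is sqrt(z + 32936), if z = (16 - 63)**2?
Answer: 3*sqrt(3905) ≈ 187.47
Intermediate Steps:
z = 2209 (z = (-47)**2 = 2209)
sqrt(z + 32936) = sqrt(2209 + 32936) = sqrt(35145) = 3*sqrt(3905)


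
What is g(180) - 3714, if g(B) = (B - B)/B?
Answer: -3714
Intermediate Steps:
g(B) = 0 (g(B) = 0/B = 0)
g(180) - 3714 = 0 - 3714 = -3714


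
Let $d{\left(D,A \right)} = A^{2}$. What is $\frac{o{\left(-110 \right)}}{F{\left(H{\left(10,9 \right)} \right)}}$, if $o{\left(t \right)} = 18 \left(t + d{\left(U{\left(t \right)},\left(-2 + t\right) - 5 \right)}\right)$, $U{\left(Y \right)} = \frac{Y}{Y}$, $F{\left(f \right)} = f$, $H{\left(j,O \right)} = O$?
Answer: $27158$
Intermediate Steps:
$U{\left(Y \right)} = 1$
$o{\left(t \right)} = 18 t + 18 \left(-7 + t\right)^{2}$ ($o{\left(t \right)} = 18 \left(t + \left(\left(-2 + t\right) - 5\right)^{2}\right) = 18 \left(t + \left(-7 + t\right)^{2}\right) = 18 t + 18 \left(-7 + t\right)^{2}$)
$\frac{o{\left(-110 \right)}}{F{\left(H{\left(10,9 \right)} \right)}} = \frac{18 \left(-110\right) + 18 \left(-7 - 110\right)^{2}}{9} = \left(-1980 + 18 \left(-117\right)^{2}\right) \frac{1}{9} = \left(-1980 + 18 \cdot 13689\right) \frac{1}{9} = \left(-1980 + 246402\right) \frac{1}{9} = 244422 \cdot \frac{1}{9} = 27158$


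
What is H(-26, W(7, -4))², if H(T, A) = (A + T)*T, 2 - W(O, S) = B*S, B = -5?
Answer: 1308736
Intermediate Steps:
W(O, S) = 2 + 5*S (W(O, S) = 2 - (-5)*S = 2 + 5*S)
H(T, A) = T*(A + T)
H(-26, W(7, -4))² = (-26*((2 + 5*(-4)) - 26))² = (-26*((2 - 20) - 26))² = (-26*(-18 - 26))² = (-26*(-44))² = 1144² = 1308736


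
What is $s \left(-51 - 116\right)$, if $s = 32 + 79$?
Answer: $-18537$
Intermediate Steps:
$s = 111$
$s \left(-51 - 116\right) = 111 \left(-51 - 116\right) = 111 \left(-167\right) = -18537$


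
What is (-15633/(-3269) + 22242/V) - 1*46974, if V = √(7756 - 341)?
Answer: -153542373/3269 + 22242*√7415/7415 ≈ -46711.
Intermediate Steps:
V = √7415 ≈ 86.110
(-15633/(-3269) + 22242/V) - 1*46974 = (-15633/(-3269) + 22242/(√7415)) - 1*46974 = (-15633*(-1/3269) + 22242*(√7415/7415)) - 46974 = (15633/3269 + 22242*√7415/7415) - 46974 = -153542373/3269 + 22242*√7415/7415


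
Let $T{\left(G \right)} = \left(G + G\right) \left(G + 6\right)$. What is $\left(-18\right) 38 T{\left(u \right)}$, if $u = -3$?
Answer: $12312$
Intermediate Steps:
$T{\left(G \right)} = 2 G \left(6 + G\right)$
$\left(-18\right) 38 T{\left(u \right)} = \left(-18\right) 38 \cdot 2 \left(-3\right) \left(6 - 3\right) = - 684 \cdot 2 \left(-3\right) 3 = \left(-684\right) \left(-18\right) = 12312$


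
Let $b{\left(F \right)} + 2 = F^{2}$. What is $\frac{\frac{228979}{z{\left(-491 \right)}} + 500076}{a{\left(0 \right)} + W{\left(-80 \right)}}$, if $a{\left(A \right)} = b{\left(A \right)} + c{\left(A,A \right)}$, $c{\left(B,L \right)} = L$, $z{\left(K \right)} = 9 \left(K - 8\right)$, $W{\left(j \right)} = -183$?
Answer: $- \frac{2245612337}{830835} \approx -2702.8$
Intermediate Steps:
$z{\left(K \right)} = -72 + 9 K$ ($z{\left(K \right)} = 9 \left(-8 + K\right) = -72 + 9 K$)
$b{\left(F \right)} = -2 + F^{2}$
$a{\left(A \right)} = -2 + A + A^{2}$ ($a{\left(A \right)} = \left(-2 + A^{2}\right) + A = -2 + A + A^{2}$)
$\frac{\frac{228979}{z{\left(-491 \right)}} + 500076}{a{\left(0 \right)} + W{\left(-80 \right)}} = \frac{\frac{228979}{-72 + 9 \left(-491\right)} + 500076}{\left(-2 + 0 + 0^{2}\right) - 183} = \frac{\frac{228979}{-72 - 4419} + 500076}{\left(-2 + 0 + 0\right) - 183} = \frac{\frac{228979}{-4491} + 500076}{-2 - 183} = \frac{228979 \left(- \frac{1}{4491}\right) + 500076}{-185} = \left(- \frac{228979}{4491} + 500076\right) \left(- \frac{1}{185}\right) = \frac{2245612337}{4491} \left(- \frac{1}{185}\right) = - \frac{2245612337}{830835}$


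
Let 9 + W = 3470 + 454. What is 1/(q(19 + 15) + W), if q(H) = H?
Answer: 1/3949 ≈ 0.00025323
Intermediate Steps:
W = 3915 (W = -9 + (3470 + 454) = -9 + 3924 = 3915)
1/(q(19 + 15) + W) = 1/((19 + 15) + 3915) = 1/(34 + 3915) = 1/3949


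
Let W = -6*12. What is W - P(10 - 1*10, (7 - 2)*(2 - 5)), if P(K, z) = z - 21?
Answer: -36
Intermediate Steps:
P(K, z) = -21 + z
W = -72
W - P(10 - 1*10, (7 - 2)*(2 - 5)) = -72 - (-21 + (7 - 2)*(2 - 5)) = -72 - (-21 + 5*(-3)) = -72 - (-21 - 15) = -72 - 1*(-36) = -72 + 36 = -36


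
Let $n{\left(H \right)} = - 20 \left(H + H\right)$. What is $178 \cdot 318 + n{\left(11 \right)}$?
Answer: $56164$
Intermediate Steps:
$n{\left(H \right)} = - 40 H$ ($n{\left(H \right)} = - 20 \cdot 2 H = - 40 H$)
$178 \cdot 318 + n{\left(11 \right)} = 178 \cdot 318 - 440 = 56604 - 440 = 56164$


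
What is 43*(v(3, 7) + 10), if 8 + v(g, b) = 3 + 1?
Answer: 258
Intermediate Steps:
v(g, b) = -4 (v(g, b) = -8 + (3 + 1) = -8 + 4 = -4)
43*(v(3, 7) + 10) = 43*(-4 + 10) = 43*6 = 258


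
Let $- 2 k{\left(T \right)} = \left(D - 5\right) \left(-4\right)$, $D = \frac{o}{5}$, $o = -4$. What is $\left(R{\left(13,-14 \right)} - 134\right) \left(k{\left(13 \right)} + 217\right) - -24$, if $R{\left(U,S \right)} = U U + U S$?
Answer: $- \frac{150849}{5} \approx -30170.0$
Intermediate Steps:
$D = - \frac{4}{5} \approx -0.8$
$R{\left(U,S \right)} = U^{2} + S U$
$k{\left(T \right)} = - \frac{58}{5}$ ($k{\left(T \right)} = - \frac{\left(- \frac{4}{5} - 5\right) \left(-4\right)}{2} = - \frac{\left(- \frac{29}{5}\right) \left(-4\right)}{2} = \left(- \frac{1}{2}\right) \frac{116}{5} = - \frac{58}{5}$)
$\left(R{\left(13,-14 \right)} - 134\right) \left(k{\left(13 \right)} + 217\right) - -24 = \left(13 \left(-14 + 13\right) - 134\right) \left(- \frac{58}{5} + 217\right) - -24 = \left(13 \left(-1\right) - 134\right) \frac{1027}{5} + 24 = \left(-13 - 134\right) \frac{1027}{5} + 24 = \left(-147\right) \frac{1027}{5} + 24 = - \frac{150969}{5} + 24 = - \frac{150849}{5}$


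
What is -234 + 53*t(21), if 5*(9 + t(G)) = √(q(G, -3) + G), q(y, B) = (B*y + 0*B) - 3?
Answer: -711 + 159*I*√5/5 ≈ -711.0 + 71.107*I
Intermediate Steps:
q(y, B) = -3 + B*y (q(y, B) = (B*y + 0) - 3 = B*y - 3 = -3 + B*y)
t(G) = -9 + √(-3 - 2*G)/5 (t(G) = -9 + √((-3 - 3*G) + G)/5 = -9 + √(-3 - 2*G)/5)
-234 + 53*t(21) = -234 + 53*(-9 + √(-3 - 2*21)/5) = -234 + 53*(-9 + √(-3 - 42)/5) = -234 + 53*(-9 + √(-45)/5) = -234 + 53*(-9 + (3*I*√5)/5) = -234 + 53*(-9 + 3*I*√5/5) = -234 + (-477 + 159*I*√5/5) = -711 + 159*I*√5/5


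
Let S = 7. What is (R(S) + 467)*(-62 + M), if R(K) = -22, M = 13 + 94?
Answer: 20025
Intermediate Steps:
M = 107
(R(S) + 467)*(-62 + M) = (-22 + 467)*(-62 + 107) = 445*45 = 20025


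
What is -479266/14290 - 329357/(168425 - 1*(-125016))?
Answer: -72671402918/2096635945 ≈ -34.661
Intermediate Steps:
-479266/14290 - 329357/(168425 - 1*(-125016)) = -479266*1/14290 - 329357/(168425 + 125016) = -239633/7145 - 329357/293441 = -72671402918/2096635945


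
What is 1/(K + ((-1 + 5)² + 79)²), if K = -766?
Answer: 1/8259 ≈ 0.00012108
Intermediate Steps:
1/(K + ((-1 + 5)² + 79)²) = 1/(-766 + ((-1 + 5)² + 79)²) = 1/(-766 + (4² + 79)²) = 1/(-766 + (16 + 79)²) = 1/(-766 + 95²) = 1/(-766 + 9025) = 1/8259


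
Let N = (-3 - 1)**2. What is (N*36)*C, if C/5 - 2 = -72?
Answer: -201600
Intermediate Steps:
C = -350 (C = 10 + 5*(-72) = 10 - 360 = -350)
N = 16 (N = (-4)**2 = 16)
(N*36)*C = (16*36)*(-350) = 576*(-350) = -201600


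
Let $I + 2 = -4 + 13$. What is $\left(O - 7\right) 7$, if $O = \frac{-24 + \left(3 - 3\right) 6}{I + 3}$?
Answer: $- \frac{329}{5} \approx -65.8$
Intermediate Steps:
$I = 7$ ($I = -2 + \left(-4 + 13\right) = -2 + 9 = 7$)
$O = - \frac{12}{5}$ ($O = \frac{-24 + \left(3 - 3\right) 6}{7 + 3} = \frac{-24 + 0 \cdot 6}{10} = \left(-24 + 0\right) \frac{1}{10} = \left(-24\right) \frac{1}{10} = - \frac{12}{5} \approx -2.4$)
$\left(O - 7\right) 7 = \left(- \frac{12}{5} - 7\right) 7 = \left(- \frac{47}{5}\right) 7 = - \frac{329}{5}$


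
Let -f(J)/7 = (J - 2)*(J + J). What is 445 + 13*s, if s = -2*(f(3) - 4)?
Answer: 1641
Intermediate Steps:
f(J) = -14*J*(-2 + J) (f(J) = -7*(J - 2)*(J + J) = -7*(-2 + J)*2*J = -14*J*(-2 + J))
s = 92 (s = -2*(14*3*(2 - 1*3) - 4) = -2*(14*3*(2 - 3) - 4) = -2*(14*3*(-1) - 4) = -2*(-42 - 4) = -2*(-46) = 92)
445 + 13*s = 445 + 13*92 = 445 + 1196 = 1641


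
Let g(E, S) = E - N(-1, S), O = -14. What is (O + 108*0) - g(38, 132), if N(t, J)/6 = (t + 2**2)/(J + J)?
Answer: -2285/44 ≈ -51.932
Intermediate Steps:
N(t, J) = 3*(4 + t)/J (N(t, J) = 6*((t + 2**2)/(J + J)) = 6*((t + 4)/((2*J))) = 6*((4 + t)*(1/(2*J))) = 6*((4 + t)/(2*J)) = 3*(4 + t)/J)
g(E, S) = E - 9/S (g(E, S) = E - 3*(4 - 1)/S = E - 3*3/S = E - 9/S)
(O + 108*0) - g(38, 132) = (-14 + 108*0) - (38 - 9/132) = (-14 + 0) - (38 - 9*1/132) = -14 - (38 - 3/44) = -14 - 1*1669/44 = -14 - 1669/44 = -2285/44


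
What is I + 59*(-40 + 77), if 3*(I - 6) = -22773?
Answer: -5402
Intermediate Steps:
I = -7585 (I = 6 + (⅓)*(-22773) = 6 - 7591 = -7585)
I + 59*(-40 + 77) = -7585 + 59*(-40 + 77) = -7585 + 59*37 = -7585 + 2183 = -5402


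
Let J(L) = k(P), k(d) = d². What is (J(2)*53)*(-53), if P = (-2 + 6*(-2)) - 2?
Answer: -719104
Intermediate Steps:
P = -16 (P = (-2 - 12) - 2 = -14 - 2 = -16)
J(L) = 256 (J(L) = (-16)² = 256)
(J(2)*53)*(-53) = (256*53)*(-53) = 13568*(-53) = -719104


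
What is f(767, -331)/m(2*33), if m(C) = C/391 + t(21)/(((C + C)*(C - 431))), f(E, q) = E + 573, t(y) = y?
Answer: 8414476400/1057223 ≈ 7959.0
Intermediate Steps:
f(E, q) = 573 + E
m(C) = C/391 + 21/(2*C*(-431 + C)) (m(C) = C/391 + 21/(((C + C)*(C - 431))) = C*(1/391) + 21/(((2*C)*(-431 + C))) = C/391 + 21/((2*C*(-431 + C))) = C/391 + 21*(1/(2*C*(-431 + C))) = C/391 + 21/(2*C*(-431 + C)))
f(767, -331)/m(2*33) = (573 + 767)/(((8211 - 862*(2*33)**2 + 2*(2*33)**3)/(782*((2*33))*(-431 + 2*33)))) = 1340/(((1/782)*(8211 - 862*66**2 + 2*66**3)/(66*(-431 + 66)))) = 1340/(((1/782)*(1/66)*(8211 - 862*4356 + 2*287496)/(-365))) = 1340/(((1/782)*(1/66)*(-1/365)*(8211 - 3754872 + 574992))) = 1340/(((1/782)*(1/66)*(-1/365)*(-3171669))) = 1340/(1057223/6279460) = 1340*(6279460/1057223) = 8414476400/1057223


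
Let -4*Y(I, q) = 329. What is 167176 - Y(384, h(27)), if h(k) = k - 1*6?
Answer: 669033/4 ≈ 1.6726e+5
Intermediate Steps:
h(k) = -6 + k (h(k) = k - 6 = -6 + k)
Y(I, q) = -329/4 (Y(I, q) = -¼*329 = -329/4)
167176 - Y(384, h(27)) = 167176 - 1*(-329/4) = 167176 + 329/4 = 669033/4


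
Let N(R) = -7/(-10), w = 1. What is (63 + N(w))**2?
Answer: 405769/100 ≈ 4057.7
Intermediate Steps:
N(R) = 7/10 (N(R) = -7*(-1/10) = 7/10)
(63 + N(w))**2 = (63 + 7/10)**2 = (637/10)**2 = 405769/100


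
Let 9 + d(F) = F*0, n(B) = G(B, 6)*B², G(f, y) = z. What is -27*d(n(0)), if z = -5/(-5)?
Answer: 243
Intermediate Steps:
z = 1 (z = -5*(-⅕) = 1)
G(f, y) = 1
n(B) = B² (n(B) = 1*B² = B²)
d(F) = -9 (d(F) = -9 + F*0 = -9 + 0 = -9)
-27*d(n(0)) = -27*(-9) = 243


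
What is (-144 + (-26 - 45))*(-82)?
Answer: 17630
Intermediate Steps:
(-144 + (-26 - 45))*(-82) = (-144 - 71)*(-82) = -215*(-82) = 17630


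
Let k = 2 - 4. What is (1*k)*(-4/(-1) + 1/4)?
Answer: -17/2 ≈ -8.5000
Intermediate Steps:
k = -2
(1*k)*(-4/(-1) + 1/4) = (1*(-2))*(-4/(-1) + 1/4) = -2*(-4*(-1) + 1*(1/4)) = -2*(4 + 1/4) = -2*17/4 = -17/2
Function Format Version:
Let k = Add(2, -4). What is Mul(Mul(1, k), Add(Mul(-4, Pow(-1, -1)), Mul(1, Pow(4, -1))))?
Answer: Rational(-17, 2) ≈ -8.5000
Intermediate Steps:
k = -2
Mul(Mul(1, k), Add(Mul(-4, Pow(-1, -1)), Mul(1, Pow(4, -1)))) = Mul(Mul(1, -2), Add(Mul(-4, Pow(-1, -1)), Mul(1, Pow(4, -1)))) = Mul(-2, Add(Mul(-4, -1), Mul(1, Rational(1, 4)))) = Mul(-2, Add(4, Rational(1, 4))) = Mul(-2, Rational(17, 4)) = Rational(-17, 2)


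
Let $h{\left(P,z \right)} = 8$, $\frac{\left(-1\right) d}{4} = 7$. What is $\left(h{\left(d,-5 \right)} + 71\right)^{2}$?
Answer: $6241$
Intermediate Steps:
$d = -28$ ($d = \left(-4\right) 7 = -28$)
$\left(h{\left(d,-5 \right)} + 71\right)^{2} = \left(8 + 71\right)^{2} = 79^{2} = 6241$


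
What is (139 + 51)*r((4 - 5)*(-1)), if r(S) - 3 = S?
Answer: 760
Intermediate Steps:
r(S) = 3 + S
(139 + 51)*r((4 - 5)*(-1)) = (139 + 51)*(3 + (4 - 5)*(-1)) = 190*(3 - 1*(-1)) = 190*(3 + 1) = 190*4 = 760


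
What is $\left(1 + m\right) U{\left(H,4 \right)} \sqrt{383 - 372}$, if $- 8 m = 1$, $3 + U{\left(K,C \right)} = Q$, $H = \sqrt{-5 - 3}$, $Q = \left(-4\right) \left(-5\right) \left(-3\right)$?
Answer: $- \frac{441 \sqrt{11}}{8} \approx -182.83$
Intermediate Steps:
$Q = -60$ ($Q = 20 \left(-3\right) = -60$)
$H = 2 i \sqrt{2}$ ($H = \sqrt{-8} = 2 i \sqrt{2} \approx 2.8284 i$)
$U{\left(K,C \right)} = -63$ ($U{\left(K,C \right)} = -3 - 60 = -63$)
$m = - \frac{1}{8}$ ($m = \left(- \frac{1}{8}\right) 1 = - \frac{1}{8} \approx -0.125$)
$\left(1 + m\right) U{\left(H,4 \right)} \sqrt{383 - 372} = \left(1 - \frac{1}{8}\right) \left(-63\right) \sqrt{383 - 372} = \frac{7}{8} \left(-63\right) \sqrt{11} = - \frac{441 \sqrt{11}}{8}$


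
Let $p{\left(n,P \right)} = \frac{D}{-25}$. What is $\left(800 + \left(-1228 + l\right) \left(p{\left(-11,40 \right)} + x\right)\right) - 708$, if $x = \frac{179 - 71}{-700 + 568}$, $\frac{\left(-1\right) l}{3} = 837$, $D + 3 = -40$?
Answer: $- \frac{901972}{275} \approx -3279.9$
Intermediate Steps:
$D = -43$ ($D = -3 - 40 = -43$)
$l = -2511$ ($l = \left(-3\right) 837 = -2511$)
$x = - \frac{9}{11}$ ($x = \frac{108}{-132} = 108 \left(- \frac{1}{132}\right) = - \frac{9}{11} \approx -0.81818$)
$p{\left(n,P \right)} = \frac{43}{25}$ ($p{\left(n,P \right)} = - \frac{43}{-25} = \left(-43\right) \left(- \frac{1}{25}\right) = \frac{43}{25}$)
$\left(800 + \left(-1228 + l\right) \left(p{\left(-11,40 \right)} + x\right)\right) - 708 = \left(800 + \left(-1228 - 2511\right) \left(\frac{43}{25} - \frac{9}{11}\right)\right) - 708 = \left(800 - \frac{927272}{275}\right) - 708 = - \frac{707272}{275} - 708 = - \frac{901972}{275}$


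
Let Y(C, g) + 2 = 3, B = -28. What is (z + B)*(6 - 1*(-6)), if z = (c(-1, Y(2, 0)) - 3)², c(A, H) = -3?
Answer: 96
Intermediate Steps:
Y(C, g) = 1 (Y(C, g) = -2 + 3 = 1)
z = 36 (z = (-3 - 3)² = (-6)² = 36)
(z + B)*(6 - 1*(-6)) = (36 - 28)*(6 - 1*(-6)) = 8*(6 + 6) = 8*12 = 96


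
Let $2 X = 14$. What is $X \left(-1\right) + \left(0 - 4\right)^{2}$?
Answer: $9$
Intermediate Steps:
$X = 7$ ($X = \frac{1}{2} \cdot 14 = 7$)
$X \left(-1\right) + \left(0 - 4\right)^{2} = 7 \left(-1\right) + \left(0 - 4\right)^{2} = -7 + \left(-4\right)^{2} = -7 + 16 = 9$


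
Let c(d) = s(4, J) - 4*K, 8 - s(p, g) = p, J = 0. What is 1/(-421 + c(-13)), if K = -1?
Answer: -1/413 ≈ -0.0024213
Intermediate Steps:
s(p, g) = 8 - p
c(d) = 8 (c(d) = (8 - 1*4) - 4*(-1) = (8 - 4) + 4 = 4 + 4 = 8)
1/(-421 + c(-13)) = 1/(-421 + 8) = 1/(-413) = -1/413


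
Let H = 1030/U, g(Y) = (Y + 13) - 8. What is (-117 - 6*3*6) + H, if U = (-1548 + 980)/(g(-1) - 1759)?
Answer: 839925/284 ≈ 2957.5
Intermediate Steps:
g(Y) = 5 + Y (g(Y) = (13 + Y) - 8 = 5 + Y)
U = 568/1755 (U = (-1548 + 980)/((5 - 1) - 1759) = -568/(4 - 1759) = -568/(-1755) = -568*(-1/1755) = 568/1755 ≈ 0.32365)
H = 903825/284 (H = 1030/(568/1755) = 1030*(1755/568) = 903825/284 ≈ 3182.5)
(-117 - 6*3*6) + H = (-117 - 6*3*6) + 903825/284 = (-117 - 18*6) + 903825/284 = (-117 - 108) + 903825/284 = -225 + 903825/284 = 839925/284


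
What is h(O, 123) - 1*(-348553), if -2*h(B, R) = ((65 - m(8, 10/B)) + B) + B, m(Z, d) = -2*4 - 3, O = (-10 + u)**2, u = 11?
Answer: 348514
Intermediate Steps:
O = 1 (O = (-10 + 11)**2 = 1**2 = 1)
m(Z, d) = -11 (m(Z, d) = -8 - 3 = -11)
h(B, R) = -38 - B (h(B, R) = -(((65 - 1*(-11)) + B) + B)/2 = -(((65 + 11) + B) + B)/2 = -((76 + B) + B)/2 = -(76 + 2*B)/2 = -38 - B)
h(O, 123) - 1*(-348553) = (-38 - 1*1) - 1*(-348553) = (-38 - 1) + 348553 = -39 + 348553 = 348514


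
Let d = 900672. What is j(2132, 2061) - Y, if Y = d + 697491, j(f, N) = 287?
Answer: -1597876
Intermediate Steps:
Y = 1598163 (Y = 900672 + 697491 = 1598163)
j(2132, 2061) - Y = 287 - 1*1598163 = 287 - 1598163 = -1597876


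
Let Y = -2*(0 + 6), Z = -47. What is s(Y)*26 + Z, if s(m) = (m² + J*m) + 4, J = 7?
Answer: 1617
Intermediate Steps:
Y = -12 (Y = -2*6 = -12)
s(m) = 4 + m² + 7*m (s(m) = (m² + 7*m) + 4 = 4 + m² + 7*m)
s(Y)*26 + Z = (4 + (-12)² + 7*(-12))*26 - 47 = (4 + 144 - 84)*26 - 47 = 64*26 - 47 = 1664 - 47 = 1617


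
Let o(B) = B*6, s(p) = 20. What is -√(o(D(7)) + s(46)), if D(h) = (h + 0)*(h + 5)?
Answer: -2*√131 ≈ -22.891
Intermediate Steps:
D(h) = h*(5 + h)
o(B) = 6*B
-√(o(D(7)) + s(46)) = -√(6*(7*(5 + 7)) + 20) = -√(6*(7*12) + 20) = -√(6*84 + 20) = -√(504 + 20) = -√524 = -2*√131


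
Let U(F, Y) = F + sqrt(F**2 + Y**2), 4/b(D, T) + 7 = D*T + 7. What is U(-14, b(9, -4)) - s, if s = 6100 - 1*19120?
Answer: 13006 + sqrt(15877)/9 ≈ 13020.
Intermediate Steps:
b(D, T) = 4/(D*T) (b(D, T) = 4/(-7 + (D*T + 7)) = 4/(-7 + (7 + D*T)) = 4/((D*T)) = 4*(1/(D*T)) = 4/(D*T))
s = -13020 (s = 6100 - 19120 = -13020)
U(-14, b(9, -4)) - s = (-14 + sqrt((-14)**2 + (4/(9*(-4)))**2)) - 1*(-13020) = (-14 + sqrt(196 + (4*(1/9)*(-1/4))**2)) + 13020 = (-14 + sqrt(196 + (-1/9)**2)) + 13020 = (-14 + sqrt(196 + 1/81)) + 13020 = (-14 + sqrt(15877/81)) + 13020 = (-14 + sqrt(15877)/9) + 13020 = 13006 + sqrt(15877)/9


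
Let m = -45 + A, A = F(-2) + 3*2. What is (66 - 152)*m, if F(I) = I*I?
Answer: 3010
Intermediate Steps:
F(I) = I**2
A = 10 (A = (-2)**2 + 3*2 = 4 + 6 = 10)
m = -35 (m = -45 + 10 = -35)
(66 - 152)*m = (66 - 152)*(-35) = -86*(-35) = 3010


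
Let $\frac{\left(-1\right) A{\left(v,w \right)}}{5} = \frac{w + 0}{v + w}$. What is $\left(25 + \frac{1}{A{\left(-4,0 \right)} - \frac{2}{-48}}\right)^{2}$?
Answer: $2401$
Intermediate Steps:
$A{\left(v,w \right)} = - \frac{5 w}{v + w}$ ($A{\left(v,w \right)} = - 5 \frac{w + 0}{v + w} = - 5 \frac{w}{v + w} = - \frac{5 w}{v + w}$)
$\left(25 + \frac{1}{A{\left(-4,0 \right)} - \frac{2}{-48}}\right)^{2} = \left(25 + \frac{1}{\left(-5\right) 0 \frac{1}{-4 + 0} - \frac{2}{-48}}\right)^{2} = \left(25 + \frac{1}{\left(-5\right) 0 \frac{1}{-4} - - \frac{1}{24}}\right)^{2} = \left(25 + \frac{1}{\left(-5\right) 0 \left(- \frac{1}{4}\right) + \frac{1}{24}}\right)^{2} = \left(25 + \frac{1}{0 + \frac{1}{24}}\right)^{2} = \left(25 + \frac{1}{\frac{1}{24}}\right)^{2} = \left(25 + 24\right)^{2} = 49^{2} = 2401$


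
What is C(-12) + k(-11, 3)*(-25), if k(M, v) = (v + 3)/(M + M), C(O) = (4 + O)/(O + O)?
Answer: 236/33 ≈ 7.1515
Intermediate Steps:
C(O) = (4 + O)/(2*O) (C(O) = (4 + O)/((2*O)) = (4 + O)*(1/(2*O)) = (4 + O)/(2*O))
k(M, v) = (3 + v)/(2*M) (k(M, v) = (3 + v)/((2*M)) = (3 + v)*(1/(2*M)) = (3 + v)/(2*M))
C(-12) + k(-11, 3)*(-25) = (½)*(4 - 12)/(-12) + ((½)*(3 + 3)/(-11))*(-25) = (½)*(-1/12)*(-8) + ((½)*(-1/11)*6)*(-25) = ⅓ - 3/11*(-25) = ⅓ + 75/11 = 236/33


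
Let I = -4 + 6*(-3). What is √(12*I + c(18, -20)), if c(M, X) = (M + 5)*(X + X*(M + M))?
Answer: 2*I*√4321 ≈ 131.47*I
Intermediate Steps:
I = -22 (I = -4 - 18 = -22)
c(M, X) = (5 + M)*(X + 2*M*X) (c(M, X) = (5 + M)*(X + X*(2*M)) = (5 + M)*(X + 2*M*X))
√(12*I + c(18, -20)) = √(12*(-22) - 20*(5 + 2*18² + 11*18)) = √(-264 - 20*(5 + 2*324 + 198)) = √(-264 - 20*(5 + 648 + 198)) = √(-264 - 20*851) = √(-264 - 17020) = √(-17284) = 2*I*√4321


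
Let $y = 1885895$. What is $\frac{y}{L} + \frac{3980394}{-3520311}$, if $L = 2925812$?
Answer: $- \frac{1668982538861}{3433256055844} \approx -0.48612$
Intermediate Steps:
$\frac{y}{L} + \frac{3980394}{-3520311} = \frac{1885895}{2925812} + \frac{3980394}{-3520311} = 1885895 \cdot \frac{1}{2925812} + 3980394 \left(- \frac{1}{3520311}\right) = \frac{1885895}{2925812} - \frac{1326798}{1173437} = - \frac{1668982538861}{3433256055844}$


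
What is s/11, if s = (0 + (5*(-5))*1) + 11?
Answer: -14/11 ≈ -1.2727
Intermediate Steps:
s = -14 (s = (0 - 25*1) + 11 = (0 - 25) + 11 = -25 + 11 = -14)
s/11 = -14/11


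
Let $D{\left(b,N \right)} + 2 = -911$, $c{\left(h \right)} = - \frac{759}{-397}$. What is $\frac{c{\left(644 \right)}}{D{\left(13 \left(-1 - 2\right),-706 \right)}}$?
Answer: $- \frac{69}{32951} \approx -0.002094$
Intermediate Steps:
$c{\left(h \right)} = \frac{759}{397}$ ($c{\left(h \right)} = \left(-759\right) \left(- \frac{1}{397}\right) = \frac{759}{397}$)
$D{\left(b,N \right)} = -913$ ($D{\left(b,N \right)} = -2 - 911 = -913$)
$\frac{c{\left(644 \right)}}{D{\left(13 \left(-1 - 2\right),-706 \right)}} = \frac{759}{397 \left(-913\right)} = \frac{759}{397} \left(- \frac{1}{913}\right) = - \frac{69}{32951}$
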